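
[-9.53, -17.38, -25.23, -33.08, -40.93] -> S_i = -9.53 + -7.85*i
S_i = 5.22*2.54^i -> [5.22, 13.26, 33.68, 85.54, 217.27]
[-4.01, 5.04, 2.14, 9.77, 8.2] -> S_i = Random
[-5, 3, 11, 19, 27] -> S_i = -5 + 8*i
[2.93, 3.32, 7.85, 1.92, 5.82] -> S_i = Random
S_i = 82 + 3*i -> [82, 85, 88, 91, 94]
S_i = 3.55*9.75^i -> [3.55, 34.61, 337.47, 3290.35, 32080.92]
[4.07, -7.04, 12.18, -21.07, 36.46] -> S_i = 4.07*(-1.73)^i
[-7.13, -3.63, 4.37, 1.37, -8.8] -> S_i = Random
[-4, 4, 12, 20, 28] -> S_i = -4 + 8*i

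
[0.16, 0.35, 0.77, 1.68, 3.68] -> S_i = 0.16*2.19^i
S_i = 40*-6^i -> [40, -240, 1440, -8640, 51840]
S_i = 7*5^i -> [7, 35, 175, 875, 4375]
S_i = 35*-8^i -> [35, -280, 2240, -17920, 143360]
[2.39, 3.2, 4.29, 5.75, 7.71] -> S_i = 2.39*1.34^i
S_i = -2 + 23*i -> [-2, 21, 44, 67, 90]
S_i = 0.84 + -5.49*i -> [0.84, -4.65, -10.14, -15.63, -21.12]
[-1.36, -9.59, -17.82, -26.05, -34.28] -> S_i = -1.36 + -8.23*i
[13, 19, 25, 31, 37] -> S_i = 13 + 6*i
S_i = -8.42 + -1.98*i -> [-8.42, -10.4, -12.38, -14.36, -16.34]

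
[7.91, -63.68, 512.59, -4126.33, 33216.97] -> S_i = 7.91*(-8.05)^i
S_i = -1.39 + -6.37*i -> [-1.39, -7.76, -14.13, -20.5, -26.87]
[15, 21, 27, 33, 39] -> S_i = 15 + 6*i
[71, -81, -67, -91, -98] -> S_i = Random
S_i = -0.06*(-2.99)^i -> [-0.06, 0.18, -0.54, 1.6, -4.8]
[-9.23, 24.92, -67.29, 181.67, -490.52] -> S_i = -9.23*(-2.70)^i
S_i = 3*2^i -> [3, 6, 12, 24, 48]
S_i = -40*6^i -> [-40, -240, -1440, -8640, -51840]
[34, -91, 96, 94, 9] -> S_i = Random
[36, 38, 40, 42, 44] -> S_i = 36 + 2*i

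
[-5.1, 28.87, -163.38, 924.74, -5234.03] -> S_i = -5.10*(-5.66)^i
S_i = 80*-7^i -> [80, -560, 3920, -27440, 192080]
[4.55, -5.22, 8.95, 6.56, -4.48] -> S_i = Random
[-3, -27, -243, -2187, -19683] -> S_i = -3*9^i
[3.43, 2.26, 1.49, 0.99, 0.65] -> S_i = 3.43*0.66^i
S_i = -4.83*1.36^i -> [-4.83, -6.57, -8.93, -12.15, -16.52]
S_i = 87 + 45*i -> [87, 132, 177, 222, 267]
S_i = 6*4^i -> [6, 24, 96, 384, 1536]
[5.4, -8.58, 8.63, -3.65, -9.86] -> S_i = Random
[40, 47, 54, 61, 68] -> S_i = 40 + 7*i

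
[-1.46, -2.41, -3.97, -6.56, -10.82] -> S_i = -1.46*1.65^i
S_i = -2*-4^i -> [-2, 8, -32, 128, -512]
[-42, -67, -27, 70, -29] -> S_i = Random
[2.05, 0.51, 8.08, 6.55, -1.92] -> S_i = Random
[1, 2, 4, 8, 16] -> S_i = 1*2^i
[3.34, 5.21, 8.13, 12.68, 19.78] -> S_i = 3.34*1.56^i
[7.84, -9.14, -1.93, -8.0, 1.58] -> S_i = Random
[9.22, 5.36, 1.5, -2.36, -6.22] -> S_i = 9.22 + -3.86*i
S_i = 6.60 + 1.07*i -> [6.6, 7.67, 8.74, 9.81, 10.88]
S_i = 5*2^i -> [5, 10, 20, 40, 80]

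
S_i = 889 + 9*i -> [889, 898, 907, 916, 925]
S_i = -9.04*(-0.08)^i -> [-9.04, 0.72, -0.06, 0.0, -0.0]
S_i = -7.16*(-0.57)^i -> [-7.16, 4.08, -2.33, 1.33, -0.76]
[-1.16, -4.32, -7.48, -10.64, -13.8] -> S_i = -1.16 + -3.16*i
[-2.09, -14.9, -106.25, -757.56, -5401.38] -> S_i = -2.09*7.13^i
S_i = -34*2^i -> [-34, -68, -136, -272, -544]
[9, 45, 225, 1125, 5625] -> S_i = 9*5^i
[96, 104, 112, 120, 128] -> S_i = 96 + 8*i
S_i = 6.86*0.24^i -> [6.86, 1.65, 0.4, 0.09, 0.02]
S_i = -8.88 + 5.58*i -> [-8.88, -3.3, 2.28, 7.86, 13.44]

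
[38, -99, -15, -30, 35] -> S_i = Random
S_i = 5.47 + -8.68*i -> [5.47, -3.21, -11.89, -20.57, -29.25]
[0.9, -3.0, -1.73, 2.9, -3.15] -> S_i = Random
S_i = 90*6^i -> [90, 540, 3240, 19440, 116640]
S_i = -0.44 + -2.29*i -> [-0.44, -2.73, -5.02, -7.31, -9.6]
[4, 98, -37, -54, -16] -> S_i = Random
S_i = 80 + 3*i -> [80, 83, 86, 89, 92]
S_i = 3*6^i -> [3, 18, 108, 648, 3888]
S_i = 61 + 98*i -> [61, 159, 257, 355, 453]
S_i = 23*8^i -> [23, 184, 1472, 11776, 94208]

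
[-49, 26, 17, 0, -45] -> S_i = Random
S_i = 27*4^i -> [27, 108, 432, 1728, 6912]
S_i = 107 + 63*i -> [107, 170, 233, 296, 359]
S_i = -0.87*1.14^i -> [-0.87, -0.99, -1.13, -1.29, -1.47]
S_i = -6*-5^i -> [-6, 30, -150, 750, -3750]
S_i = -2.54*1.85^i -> [-2.54, -4.7, -8.69, -16.08, -29.75]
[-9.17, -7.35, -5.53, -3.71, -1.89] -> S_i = -9.17 + 1.82*i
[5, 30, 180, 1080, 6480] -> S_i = 5*6^i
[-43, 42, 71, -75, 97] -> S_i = Random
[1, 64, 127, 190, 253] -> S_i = 1 + 63*i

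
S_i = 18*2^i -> [18, 36, 72, 144, 288]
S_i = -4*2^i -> [-4, -8, -16, -32, -64]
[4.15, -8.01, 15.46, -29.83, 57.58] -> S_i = 4.15*(-1.93)^i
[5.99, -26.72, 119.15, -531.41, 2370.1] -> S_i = 5.99*(-4.46)^i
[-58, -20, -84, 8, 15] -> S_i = Random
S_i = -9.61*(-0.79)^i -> [-9.61, 7.59, -6.0, 4.74, -3.74]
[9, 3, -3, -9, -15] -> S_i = 9 + -6*i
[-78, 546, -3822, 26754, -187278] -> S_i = -78*-7^i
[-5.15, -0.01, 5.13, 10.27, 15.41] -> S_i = -5.15 + 5.14*i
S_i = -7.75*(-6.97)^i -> [-7.75, 54.02, -376.5, 2624.22, -18290.8]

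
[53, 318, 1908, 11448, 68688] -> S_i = 53*6^i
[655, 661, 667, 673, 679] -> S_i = 655 + 6*i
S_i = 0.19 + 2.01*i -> [0.19, 2.2, 4.21, 6.22, 8.23]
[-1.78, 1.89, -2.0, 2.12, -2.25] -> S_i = -1.78*(-1.06)^i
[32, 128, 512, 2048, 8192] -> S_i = 32*4^i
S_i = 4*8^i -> [4, 32, 256, 2048, 16384]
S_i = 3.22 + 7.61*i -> [3.22, 10.83, 18.44, 26.05, 33.66]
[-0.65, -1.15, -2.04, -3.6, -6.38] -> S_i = -0.65*1.77^i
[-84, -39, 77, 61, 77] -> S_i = Random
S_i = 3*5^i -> [3, 15, 75, 375, 1875]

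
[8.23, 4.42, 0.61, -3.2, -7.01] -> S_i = 8.23 + -3.81*i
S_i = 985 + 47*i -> [985, 1032, 1079, 1126, 1173]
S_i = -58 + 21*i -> [-58, -37, -16, 5, 26]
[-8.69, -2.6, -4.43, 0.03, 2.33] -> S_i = Random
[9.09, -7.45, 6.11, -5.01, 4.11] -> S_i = 9.09*(-0.82)^i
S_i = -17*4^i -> [-17, -68, -272, -1088, -4352]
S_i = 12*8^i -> [12, 96, 768, 6144, 49152]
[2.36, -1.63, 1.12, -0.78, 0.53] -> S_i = 2.36*(-0.69)^i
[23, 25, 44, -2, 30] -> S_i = Random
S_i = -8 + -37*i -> [-8, -45, -82, -119, -156]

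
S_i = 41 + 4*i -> [41, 45, 49, 53, 57]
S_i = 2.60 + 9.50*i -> [2.6, 12.1, 21.6, 31.1, 40.6]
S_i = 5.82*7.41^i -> [5.82, 43.13, 319.57, 2367.98, 17546.71]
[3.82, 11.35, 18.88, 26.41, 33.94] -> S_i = 3.82 + 7.53*i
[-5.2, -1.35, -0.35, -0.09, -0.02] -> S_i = -5.20*0.26^i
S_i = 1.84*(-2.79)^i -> [1.84, -5.13, 14.32, -39.96, 111.49]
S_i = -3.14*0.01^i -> [-3.14, -0.03, -0.0, -0.0, -0.0]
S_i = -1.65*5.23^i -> [-1.65, -8.63, -45.13, -236.04, -1234.5]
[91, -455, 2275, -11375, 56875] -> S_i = 91*-5^i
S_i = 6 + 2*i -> [6, 8, 10, 12, 14]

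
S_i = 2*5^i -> [2, 10, 50, 250, 1250]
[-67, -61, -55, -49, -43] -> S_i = -67 + 6*i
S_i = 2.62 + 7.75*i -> [2.62, 10.37, 18.12, 25.87, 33.62]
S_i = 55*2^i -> [55, 110, 220, 440, 880]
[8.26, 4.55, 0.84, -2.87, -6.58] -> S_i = 8.26 + -3.71*i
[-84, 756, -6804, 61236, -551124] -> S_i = -84*-9^i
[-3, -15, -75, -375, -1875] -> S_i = -3*5^i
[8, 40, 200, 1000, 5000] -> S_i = 8*5^i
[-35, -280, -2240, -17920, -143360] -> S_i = -35*8^i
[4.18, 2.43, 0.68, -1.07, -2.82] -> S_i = 4.18 + -1.75*i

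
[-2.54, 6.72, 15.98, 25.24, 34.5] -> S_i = -2.54 + 9.26*i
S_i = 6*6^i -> [6, 36, 216, 1296, 7776]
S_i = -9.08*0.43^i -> [-9.08, -3.9, -1.68, -0.72, -0.31]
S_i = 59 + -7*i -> [59, 52, 45, 38, 31]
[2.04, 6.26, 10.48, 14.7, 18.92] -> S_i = 2.04 + 4.22*i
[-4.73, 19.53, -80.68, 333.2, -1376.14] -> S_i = -4.73*(-4.13)^i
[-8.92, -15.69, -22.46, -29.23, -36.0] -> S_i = -8.92 + -6.77*i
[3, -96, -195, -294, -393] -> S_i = 3 + -99*i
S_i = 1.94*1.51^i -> [1.94, 2.93, 4.42, 6.68, 10.09]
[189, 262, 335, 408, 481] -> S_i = 189 + 73*i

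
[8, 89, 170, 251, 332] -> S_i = 8 + 81*i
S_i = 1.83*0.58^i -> [1.83, 1.06, 0.62, 0.36, 0.21]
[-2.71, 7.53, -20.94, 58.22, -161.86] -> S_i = -2.71*(-2.78)^i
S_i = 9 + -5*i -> [9, 4, -1, -6, -11]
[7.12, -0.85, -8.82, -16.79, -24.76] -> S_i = 7.12 + -7.97*i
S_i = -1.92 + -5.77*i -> [-1.92, -7.69, -13.46, -19.23, -25.0]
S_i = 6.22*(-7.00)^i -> [6.22, -43.54, 304.78, -2133.46, 14934.22]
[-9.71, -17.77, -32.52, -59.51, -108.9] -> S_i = -9.71*1.83^i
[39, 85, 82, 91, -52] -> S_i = Random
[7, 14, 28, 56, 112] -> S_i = 7*2^i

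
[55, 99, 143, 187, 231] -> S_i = 55 + 44*i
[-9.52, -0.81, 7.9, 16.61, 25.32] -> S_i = -9.52 + 8.71*i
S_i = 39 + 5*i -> [39, 44, 49, 54, 59]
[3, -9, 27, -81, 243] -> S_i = 3*-3^i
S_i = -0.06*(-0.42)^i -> [-0.06, 0.03, -0.01, 0.0, -0.0]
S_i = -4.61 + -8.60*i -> [-4.61, -13.21, -21.81, -30.41, -39.01]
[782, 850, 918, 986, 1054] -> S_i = 782 + 68*i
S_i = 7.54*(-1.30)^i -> [7.54, -9.8, 12.74, -16.57, 21.53]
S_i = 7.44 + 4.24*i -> [7.44, 11.68, 15.92, 20.16, 24.4]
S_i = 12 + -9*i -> [12, 3, -6, -15, -24]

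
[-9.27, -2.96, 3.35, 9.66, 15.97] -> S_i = -9.27 + 6.31*i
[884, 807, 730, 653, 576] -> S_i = 884 + -77*i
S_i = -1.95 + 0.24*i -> [-1.95, -1.71, -1.47, -1.23, -0.99]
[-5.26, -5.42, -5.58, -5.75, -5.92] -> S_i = -5.26*1.03^i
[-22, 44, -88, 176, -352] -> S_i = -22*-2^i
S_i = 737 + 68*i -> [737, 805, 873, 941, 1009]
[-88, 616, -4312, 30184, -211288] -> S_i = -88*-7^i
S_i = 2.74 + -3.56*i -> [2.74, -0.82, -4.38, -7.94, -11.5]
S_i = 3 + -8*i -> [3, -5, -13, -21, -29]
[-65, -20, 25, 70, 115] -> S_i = -65 + 45*i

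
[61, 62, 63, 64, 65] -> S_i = 61 + 1*i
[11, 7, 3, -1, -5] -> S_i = 11 + -4*i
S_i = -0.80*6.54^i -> [-0.8, -5.23, -34.22, -223.78, -1463.53]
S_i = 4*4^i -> [4, 16, 64, 256, 1024]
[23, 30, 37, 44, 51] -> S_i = 23 + 7*i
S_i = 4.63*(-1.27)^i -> [4.63, -5.88, 7.47, -9.48, 12.04]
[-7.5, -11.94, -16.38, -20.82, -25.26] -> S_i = -7.50 + -4.44*i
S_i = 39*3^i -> [39, 117, 351, 1053, 3159]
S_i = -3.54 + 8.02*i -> [-3.54, 4.48, 12.5, 20.52, 28.54]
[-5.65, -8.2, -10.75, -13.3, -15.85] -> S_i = -5.65 + -2.55*i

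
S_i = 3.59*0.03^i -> [3.59, 0.11, 0.0, 0.0, 0.0]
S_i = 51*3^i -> [51, 153, 459, 1377, 4131]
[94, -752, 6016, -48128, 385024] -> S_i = 94*-8^i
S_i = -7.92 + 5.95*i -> [-7.92, -1.97, 3.98, 9.93, 15.88]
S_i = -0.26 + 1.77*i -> [-0.26, 1.51, 3.28, 5.05, 6.82]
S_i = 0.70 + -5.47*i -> [0.7, -4.77, -10.24, -15.71, -21.18]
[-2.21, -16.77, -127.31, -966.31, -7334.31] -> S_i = -2.21*7.59^i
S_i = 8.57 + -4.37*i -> [8.57, 4.2, -0.17, -4.54, -8.91]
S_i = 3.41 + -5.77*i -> [3.41, -2.36, -8.13, -13.9, -19.67]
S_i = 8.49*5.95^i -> [8.49, 50.52, 300.57, 1788.37, 10640.83]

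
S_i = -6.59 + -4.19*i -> [-6.59, -10.78, -14.97, -19.16, -23.35]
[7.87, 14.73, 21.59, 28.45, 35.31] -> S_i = 7.87 + 6.86*i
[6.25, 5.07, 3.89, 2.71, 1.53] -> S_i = 6.25 + -1.18*i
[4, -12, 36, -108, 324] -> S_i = 4*-3^i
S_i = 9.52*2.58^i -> [9.52, 24.56, 63.37, 163.49, 421.81]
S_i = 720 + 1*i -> [720, 721, 722, 723, 724]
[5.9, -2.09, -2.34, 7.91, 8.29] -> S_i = Random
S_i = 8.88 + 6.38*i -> [8.88, 15.26, 21.64, 28.02, 34.4]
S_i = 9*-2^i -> [9, -18, 36, -72, 144]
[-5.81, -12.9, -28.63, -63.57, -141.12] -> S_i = -5.81*2.22^i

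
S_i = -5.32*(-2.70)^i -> [-5.32, 14.36, -38.78, 104.71, -282.73]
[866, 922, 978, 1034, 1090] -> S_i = 866 + 56*i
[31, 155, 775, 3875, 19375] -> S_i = 31*5^i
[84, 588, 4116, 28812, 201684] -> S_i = 84*7^i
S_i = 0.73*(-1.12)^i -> [0.73, -0.82, 0.92, -1.03, 1.15]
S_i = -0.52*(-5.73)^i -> [-0.52, 2.98, -17.07, 97.83, -560.56]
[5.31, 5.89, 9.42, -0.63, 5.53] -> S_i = Random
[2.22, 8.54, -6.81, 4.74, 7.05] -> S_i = Random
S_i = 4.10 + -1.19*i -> [4.1, 2.91, 1.72, 0.53, -0.66]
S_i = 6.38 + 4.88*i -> [6.38, 11.26, 16.14, 21.02, 25.9]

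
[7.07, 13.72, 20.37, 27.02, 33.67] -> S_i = 7.07 + 6.65*i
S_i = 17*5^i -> [17, 85, 425, 2125, 10625]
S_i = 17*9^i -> [17, 153, 1377, 12393, 111537]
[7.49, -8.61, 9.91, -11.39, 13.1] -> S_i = 7.49*(-1.15)^i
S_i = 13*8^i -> [13, 104, 832, 6656, 53248]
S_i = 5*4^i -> [5, 20, 80, 320, 1280]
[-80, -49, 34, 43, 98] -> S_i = Random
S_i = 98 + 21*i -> [98, 119, 140, 161, 182]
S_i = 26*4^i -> [26, 104, 416, 1664, 6656]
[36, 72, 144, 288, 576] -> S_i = 36*2^i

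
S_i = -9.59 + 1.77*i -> [-9.59, -7.82, -6.05, -4.28, -2.51]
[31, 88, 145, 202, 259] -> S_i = 31 + 57*i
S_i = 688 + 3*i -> [688, 691, 694, 697, 700]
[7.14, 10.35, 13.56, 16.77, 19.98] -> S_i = 7.14 + 3.21*i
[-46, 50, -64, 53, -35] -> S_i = Random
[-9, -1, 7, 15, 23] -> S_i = -9 + 8*i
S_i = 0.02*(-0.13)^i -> [0.02, -0.0, 0.0, -0.0, 0.0]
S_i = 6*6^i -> [6, 36, 216, 1296, 7776]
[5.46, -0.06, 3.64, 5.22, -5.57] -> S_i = Random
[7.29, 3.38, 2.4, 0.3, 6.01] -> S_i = Random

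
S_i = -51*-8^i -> [-51, 408, -3264, 26112, -208896]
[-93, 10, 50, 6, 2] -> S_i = Random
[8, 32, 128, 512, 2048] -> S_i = 8*4^i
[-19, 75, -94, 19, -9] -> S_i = Random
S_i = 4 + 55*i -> [4, 59, 114, 169, 224]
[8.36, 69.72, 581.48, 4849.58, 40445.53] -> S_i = 8.36*8.34^i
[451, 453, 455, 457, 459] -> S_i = 451 + 2*i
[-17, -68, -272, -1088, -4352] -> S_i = -17*4^i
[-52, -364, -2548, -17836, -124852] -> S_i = -52*7^i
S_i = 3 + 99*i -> [3, 102, 201, 300, 399]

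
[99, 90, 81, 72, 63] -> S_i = 99 + -9*i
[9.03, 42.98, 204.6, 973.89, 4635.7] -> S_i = 9.03*4.76^i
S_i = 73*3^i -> [73, 219, 657, 1971, 5913]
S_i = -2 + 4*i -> [-2, 2, 6, 10, 14]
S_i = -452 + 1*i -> [-452, -451, -450, -449, -448]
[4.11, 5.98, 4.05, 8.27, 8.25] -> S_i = Random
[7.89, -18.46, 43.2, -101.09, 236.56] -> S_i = 7.89*(-2.34)^i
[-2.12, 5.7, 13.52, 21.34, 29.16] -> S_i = -2.12 + 7.82*i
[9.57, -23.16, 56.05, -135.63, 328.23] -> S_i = 9.57*(-2.42)^i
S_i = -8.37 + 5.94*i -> [-8.37, -2.43, 3.51, 9.45, 15.39]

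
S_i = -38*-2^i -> [-38, 76, -152, 304, -608]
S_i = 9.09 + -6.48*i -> [9.09, 2.61, -3.87, -10.35, -16.83]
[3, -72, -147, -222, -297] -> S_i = 3 + -75*i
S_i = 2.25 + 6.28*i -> [2.25, 8.53, 14.81, 21.09, 27.37]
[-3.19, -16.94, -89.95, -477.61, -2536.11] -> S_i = -3.19*5.31^i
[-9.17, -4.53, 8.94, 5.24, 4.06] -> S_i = Random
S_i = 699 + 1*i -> [699, 700, 701, 702, 703]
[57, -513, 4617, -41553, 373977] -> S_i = 57*-9^i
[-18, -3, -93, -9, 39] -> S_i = Random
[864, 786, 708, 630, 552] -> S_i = 864 + -78*i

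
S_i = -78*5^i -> [-78, -390, -1950, -9750, -48750]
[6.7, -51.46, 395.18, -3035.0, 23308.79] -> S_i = 6.70*(-7.68)^i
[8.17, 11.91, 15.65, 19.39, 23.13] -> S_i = 8.17 + 3.74*i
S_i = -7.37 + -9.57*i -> [-7.37, -16.94, -26.51, -36.08, -45.65]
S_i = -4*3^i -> [-4, -12, -36, -108, -324]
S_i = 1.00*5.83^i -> [1.0, 5.83, 33.99, 198.16, 1155.25]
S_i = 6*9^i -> [6, 54, 486, 4374, 39366]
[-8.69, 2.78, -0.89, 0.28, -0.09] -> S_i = -8.69*(-0.32)^i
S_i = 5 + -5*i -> [5, 0, -5, -10, -15]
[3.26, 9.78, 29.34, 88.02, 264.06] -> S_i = 3.26*3.00^i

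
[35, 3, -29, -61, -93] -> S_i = 35 + -32*i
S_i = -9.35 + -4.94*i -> [-9.35, -14.29, -19.23, -24.17, -29.11]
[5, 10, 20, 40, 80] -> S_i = 5*2^i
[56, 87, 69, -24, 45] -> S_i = Random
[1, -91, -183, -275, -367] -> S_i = 1 + -92*i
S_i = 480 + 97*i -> [480, 577, 674, 771, 868]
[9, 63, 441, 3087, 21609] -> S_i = 9*7^i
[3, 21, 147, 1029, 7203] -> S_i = 3*7^i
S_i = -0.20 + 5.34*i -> [-0.2, 5.14, 10.48, 15.82, 21.16]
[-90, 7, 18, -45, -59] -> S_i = Random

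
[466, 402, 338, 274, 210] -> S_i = 466 + -64*i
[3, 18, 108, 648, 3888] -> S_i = 3*6^i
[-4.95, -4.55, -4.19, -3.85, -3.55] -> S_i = -4.95*0.92^i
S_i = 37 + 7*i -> [37, 44, 51, 58, 65]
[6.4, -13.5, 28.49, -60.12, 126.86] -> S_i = 6.40*(-2.11)^i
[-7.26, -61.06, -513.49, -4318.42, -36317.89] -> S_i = -7.26*8.41^i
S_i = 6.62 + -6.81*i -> [6.62, -0.19, -7.0, -13.81, -20.62]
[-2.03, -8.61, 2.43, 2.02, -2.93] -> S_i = Random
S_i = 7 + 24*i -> [7, 31, 55, 79, 103]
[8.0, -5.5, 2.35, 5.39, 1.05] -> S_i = Random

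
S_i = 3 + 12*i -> [3, 15, 27, 39, 51]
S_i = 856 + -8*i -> [856, 848, 840, 832, 824]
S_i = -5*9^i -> [-5, -45, -405, -3645, -32805]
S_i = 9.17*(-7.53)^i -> [9.17, -69.05, 519.95, -3915.2, 29481.48]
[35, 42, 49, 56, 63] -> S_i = 35 + 7*i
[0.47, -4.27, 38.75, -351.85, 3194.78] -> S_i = 0.47*(-9.08)^i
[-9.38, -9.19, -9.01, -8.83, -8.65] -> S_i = -9.38*0.98^i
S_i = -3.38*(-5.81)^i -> [-3.38, 19.64, -114.1, 662.9, -3851.42]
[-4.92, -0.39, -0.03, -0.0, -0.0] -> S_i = -4.92*0.08^i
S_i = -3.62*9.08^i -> [-3.62, -32.87, -298.46, -2709.98, -24606.62]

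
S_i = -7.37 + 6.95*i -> [-7.37, -0.42, 6.53, 13.48, 20.43]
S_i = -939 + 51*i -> [-939, -888, -837, -786, -735]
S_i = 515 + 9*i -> [515, 524, 533, 542, 551]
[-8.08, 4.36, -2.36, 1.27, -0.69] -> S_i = -8.08*(-0.54)^i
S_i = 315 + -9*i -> [315, 306, 297, 288, 279]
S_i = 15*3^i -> [15, 45, 135, 405, 1215]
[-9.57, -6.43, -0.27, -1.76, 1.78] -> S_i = Random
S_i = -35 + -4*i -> [-35, -39, -43, -47, -51]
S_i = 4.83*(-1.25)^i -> [4.83, -6.04, 7.55, -9.43, 11.79]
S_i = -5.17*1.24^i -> [-5.17, -6.41, -7.95, -9.86, -12.22]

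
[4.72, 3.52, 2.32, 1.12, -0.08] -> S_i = 4.72 + -1.20*i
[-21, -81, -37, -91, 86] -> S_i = Random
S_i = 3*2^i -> [3, 6, 12, 24, 48]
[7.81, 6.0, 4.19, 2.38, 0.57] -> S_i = 7.81 + -1.81*i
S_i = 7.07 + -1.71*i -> [7.07, 5.36, 3.65, 1.94, 0.23]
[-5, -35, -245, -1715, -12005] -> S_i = -5*7^i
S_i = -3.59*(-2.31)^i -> [-3.59, 8.29, -19.16, 44.25, -102.22]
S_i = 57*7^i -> [57, 399, 2793, 19551, 136857]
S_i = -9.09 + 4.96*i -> [-9.09, -4.13, 0.83, 5.79, 10.75]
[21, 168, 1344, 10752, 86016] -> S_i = 21*8^i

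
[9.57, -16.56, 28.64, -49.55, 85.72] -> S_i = 9.57*(-1.73)^i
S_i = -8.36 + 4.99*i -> [-8.36, -3.37, 1.62, 6.61, 11.6]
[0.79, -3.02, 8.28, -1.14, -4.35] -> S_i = Random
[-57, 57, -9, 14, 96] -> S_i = Random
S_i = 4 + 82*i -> [4, 86, 168, 250, 332]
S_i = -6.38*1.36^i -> [-6.38, -8.68, -11.8, -16.05, -21.83]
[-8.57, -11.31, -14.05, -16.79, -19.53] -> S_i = -8.57 + -2.74*i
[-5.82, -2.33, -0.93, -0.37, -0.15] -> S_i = -5.82*0.40^i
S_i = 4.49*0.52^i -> [4.49, 2.33, 1.21, 0.63, 0.33]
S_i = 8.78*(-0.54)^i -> [8.78, -4.74, 2.56, -1.38, 0.75]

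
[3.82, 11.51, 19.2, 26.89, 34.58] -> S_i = 3.82 + 7.69*i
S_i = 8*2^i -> [8, 16, 32, 64, 128]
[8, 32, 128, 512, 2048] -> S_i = 8*4^i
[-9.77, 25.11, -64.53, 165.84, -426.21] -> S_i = -9.77*(-2.57)^i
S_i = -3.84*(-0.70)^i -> [-3.84, 2.69, -1.88, 1.32, -0.92]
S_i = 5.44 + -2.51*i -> [5.44, 2.93, 0.42, -2.09, -4.6]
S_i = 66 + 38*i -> [66, 104, 142, 180, 218]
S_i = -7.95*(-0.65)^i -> [-7.95, 5.17, -3.36, 2.18, -1.42]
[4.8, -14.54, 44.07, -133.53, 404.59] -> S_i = 4.80*(-3.03)^i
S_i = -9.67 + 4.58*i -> [-9.67, -5.09, -0.51, 4.07, 8.65]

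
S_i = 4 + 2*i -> [4, 6, 8, 10, 12]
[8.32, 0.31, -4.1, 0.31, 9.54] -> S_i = Random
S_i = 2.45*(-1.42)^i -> [2.45, -3.48, 4.94, -7.02, 9.96]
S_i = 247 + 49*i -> [247, 296, 345, 394, 443]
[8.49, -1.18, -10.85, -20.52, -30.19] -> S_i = 8.49 + -9.67*i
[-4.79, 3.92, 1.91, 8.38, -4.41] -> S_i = Random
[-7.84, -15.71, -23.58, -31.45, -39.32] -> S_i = -7.84 + -7.87*i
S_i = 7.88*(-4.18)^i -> [7.88, -32.94, 137.68, -575.51, 2405.64]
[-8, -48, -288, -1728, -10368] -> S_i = -8*6^i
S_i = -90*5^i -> [-90, -450, -2250, -11250, -56250]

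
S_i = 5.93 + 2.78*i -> [5.93, 8.71, 11.49, 14.27, 17.05]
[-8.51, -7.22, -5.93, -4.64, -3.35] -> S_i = -8.51 + 1.29*i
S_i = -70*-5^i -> [-70, 350, -1750, 8750, -43750]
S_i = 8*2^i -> [8, 16, 32, 64, 128]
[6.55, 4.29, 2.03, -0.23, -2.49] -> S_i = 6.55 + -2.26*i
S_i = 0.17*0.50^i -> [0.17, 0.08, 0.04, 0.02, 0.01]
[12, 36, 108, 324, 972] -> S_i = 12*3^i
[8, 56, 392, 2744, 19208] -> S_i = 8*7^i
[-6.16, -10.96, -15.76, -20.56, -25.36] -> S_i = -6.16 + -4.80*i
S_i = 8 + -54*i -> [8, -46, -100, -154, -208]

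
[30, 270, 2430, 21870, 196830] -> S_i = 30*9^i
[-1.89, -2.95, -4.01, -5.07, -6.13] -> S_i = -1.89 + -1.06*i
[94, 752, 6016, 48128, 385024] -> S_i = 94*8^i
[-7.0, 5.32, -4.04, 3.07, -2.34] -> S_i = -7.00*(-0.76)^i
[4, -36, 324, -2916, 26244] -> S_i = 4*-9^i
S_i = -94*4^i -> [-94, -376, -1504, -6016, -24064]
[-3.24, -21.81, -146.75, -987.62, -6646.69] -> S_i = -3.24*6.73^i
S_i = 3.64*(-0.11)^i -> [3.64, -0.4, 0.04, -0.0, 0.0]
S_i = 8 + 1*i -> [8, 9, 10, 11, 12]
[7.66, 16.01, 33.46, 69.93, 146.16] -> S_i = 7.66*2.09^i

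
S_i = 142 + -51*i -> [142, 91, 40, -11, -62]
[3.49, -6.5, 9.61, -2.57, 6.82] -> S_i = Random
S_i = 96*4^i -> [96, 384, 1536, 6144, 24576]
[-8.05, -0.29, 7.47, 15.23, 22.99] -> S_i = -8.05 + 7.76*i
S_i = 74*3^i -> [74, 222, 666, 1998, 5994]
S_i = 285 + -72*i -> [285, 213, 141, 69, -3]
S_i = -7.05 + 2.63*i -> [-7.05, -4.42, -1.79, 0.84, 3.47]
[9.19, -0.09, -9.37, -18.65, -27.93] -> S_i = 9.19 + -9.28*i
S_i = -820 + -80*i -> [-820, -900, -980, -1060, -1140]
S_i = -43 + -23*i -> [-43, -66, -89, -112, -135]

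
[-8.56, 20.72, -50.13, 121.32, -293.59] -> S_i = -8.56*(-2.42)^i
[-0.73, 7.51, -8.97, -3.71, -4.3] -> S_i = Random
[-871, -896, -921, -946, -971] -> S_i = -871 + -25*i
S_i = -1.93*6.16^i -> [-1.93, -11.89, -73.24, -451.13, -2778.95]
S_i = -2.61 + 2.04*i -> [-2.61, -0.57, 1.47, 3.51, 5.55]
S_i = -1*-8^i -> [-1, 8, -64, 512, -4096]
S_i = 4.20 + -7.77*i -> [4.2, -3.57, -11.34, -19.11, -26.88]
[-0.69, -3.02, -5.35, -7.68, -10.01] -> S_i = -0.69 + -2.33*i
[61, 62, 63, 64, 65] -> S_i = 61 + 1*i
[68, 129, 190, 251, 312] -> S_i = 68 + 61*i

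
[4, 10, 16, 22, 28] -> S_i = 4 + 6*i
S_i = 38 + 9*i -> [38, 47, 56, 65, 74]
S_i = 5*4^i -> [5, 20, 80, 320, 1280]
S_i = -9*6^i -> [-9, -54, -324, -1944, -11664]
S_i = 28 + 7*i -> [28, 35, 42, 49, 56]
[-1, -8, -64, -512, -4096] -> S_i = -1*8^i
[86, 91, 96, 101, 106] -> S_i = 86 + 5*i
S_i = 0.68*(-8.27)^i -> [0.68, -5.62, 46.51, -384.61, 3180.76]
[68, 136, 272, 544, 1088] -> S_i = 68*2^i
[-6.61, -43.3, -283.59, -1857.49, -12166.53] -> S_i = -6.61*6.55^i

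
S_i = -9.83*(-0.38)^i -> [-9.83, 3.74, -1.42, 0.54, -0.2]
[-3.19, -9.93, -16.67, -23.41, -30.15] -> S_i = -3.19 + -6.74*i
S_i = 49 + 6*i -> [49, 55, 61, 67, 73]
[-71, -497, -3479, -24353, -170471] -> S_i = -71*7^i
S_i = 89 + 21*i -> [89, 110, 131, 152, 173]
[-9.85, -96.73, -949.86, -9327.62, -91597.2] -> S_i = -9.85*9.82^i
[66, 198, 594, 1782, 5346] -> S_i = 66*3^i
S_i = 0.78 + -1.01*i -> [0.78, -0.23, -1.24, -2.25, -3.26]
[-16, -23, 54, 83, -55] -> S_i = Random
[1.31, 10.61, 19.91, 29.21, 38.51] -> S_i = 1.31 + 9.30*i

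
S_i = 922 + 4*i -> [922, 926, 930, 934, 938]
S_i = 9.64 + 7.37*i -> [9.64, 17.01, 24.38, 31.75, 39.12]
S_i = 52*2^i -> [52, 104, 208, 416, 832]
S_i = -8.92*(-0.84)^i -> [-8.92, 7.49, -6.29, 5.29, -4.44]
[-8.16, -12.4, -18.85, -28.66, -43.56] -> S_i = -8.16*1.52^i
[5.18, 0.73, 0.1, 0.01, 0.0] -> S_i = 5.18*0.14^i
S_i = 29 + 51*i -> [29, 80, 131, 182, 233]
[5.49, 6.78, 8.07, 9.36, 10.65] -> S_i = 5.49 + 1.29*i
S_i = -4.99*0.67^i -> [-4.99, -3.34, -2.24, -1.5, -1.01]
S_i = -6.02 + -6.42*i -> [-6.02, -12.44, -18.86, -25.28, -31.7]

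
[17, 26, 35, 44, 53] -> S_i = 17 + 9*i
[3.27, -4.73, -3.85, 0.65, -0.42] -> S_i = Random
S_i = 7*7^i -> [7, 49, 343, 2401, 16807]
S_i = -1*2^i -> [-1, -2, -4, -8, -16]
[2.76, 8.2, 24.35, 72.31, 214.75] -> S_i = 2.76*2.97^i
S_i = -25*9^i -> [-25, -225, -2025, -18225, -164025]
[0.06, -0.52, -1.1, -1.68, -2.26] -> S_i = 0.06 + -0.58*i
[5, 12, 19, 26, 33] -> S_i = 5 + 7*i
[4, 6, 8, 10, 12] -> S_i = 4 + 2*i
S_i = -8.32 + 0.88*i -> [-8.32, -7.44, -6.56, -5.68, -4.8]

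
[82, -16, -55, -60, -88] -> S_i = Random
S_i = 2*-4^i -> [2, -8, 32, -128, 512]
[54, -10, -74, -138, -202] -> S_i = 54 + -64*i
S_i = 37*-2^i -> [37, -74, 148, -296, 592]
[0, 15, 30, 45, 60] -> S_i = 0 + 15*i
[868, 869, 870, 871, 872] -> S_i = 868 + 1*i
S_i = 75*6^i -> [75, 450, 2700, 16200, 97200]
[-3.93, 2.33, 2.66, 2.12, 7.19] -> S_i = Random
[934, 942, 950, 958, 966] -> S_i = 934 + 8*i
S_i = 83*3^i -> [83, 249, 747, 2241, 6723]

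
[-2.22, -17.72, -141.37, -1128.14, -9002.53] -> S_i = -2.22*7.98^i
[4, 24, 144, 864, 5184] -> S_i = 4*6^i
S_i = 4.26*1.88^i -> [4.26, 8.01, 15.06, 28.31, 53.22]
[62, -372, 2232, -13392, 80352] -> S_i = 62*-6^i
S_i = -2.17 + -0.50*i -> [-2.17, -2.67, -3.17, -3.67, -4.17]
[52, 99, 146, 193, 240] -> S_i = 52 + 47*i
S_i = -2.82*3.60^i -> [-2.82, -10.15, -36.55, -131.57, -473.65]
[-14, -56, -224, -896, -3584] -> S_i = -14*4^i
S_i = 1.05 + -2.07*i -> [1.05, -1.02, -3.09, -5.16, -7.23]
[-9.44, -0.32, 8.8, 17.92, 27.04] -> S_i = -9.44 + 9.12*i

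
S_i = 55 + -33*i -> [55, 22, -11, -44, -77]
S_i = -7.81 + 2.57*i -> [-7.81, -5.24, -2.67, -0.1, 2.47]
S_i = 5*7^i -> [5, 35, 245, 1715, 12005]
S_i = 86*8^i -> [86, 688, 5504, 44032, 352256]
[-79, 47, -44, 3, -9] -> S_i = Random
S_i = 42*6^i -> [42, 252, 1512, 9072, 54432]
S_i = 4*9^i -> [4, 36, 324, 2916, 26244]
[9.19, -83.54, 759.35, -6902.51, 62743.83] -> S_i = 9.19*(-9.09)^i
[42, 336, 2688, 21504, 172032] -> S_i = 42*8^i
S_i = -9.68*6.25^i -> [-9.68, -60.5, -378.12, -2363.28, -14770.51]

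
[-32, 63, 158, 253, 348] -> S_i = -32 + 95*i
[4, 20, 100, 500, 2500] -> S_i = 4*5^i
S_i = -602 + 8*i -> [-602, -594, -586, -578, -570]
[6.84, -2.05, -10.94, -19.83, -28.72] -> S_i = 6.84 + -8.89*i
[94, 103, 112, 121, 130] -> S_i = 94 + 9*i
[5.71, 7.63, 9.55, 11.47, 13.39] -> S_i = 5.71 + 1.92*i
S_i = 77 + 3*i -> [77, 80, 83, 86, 89]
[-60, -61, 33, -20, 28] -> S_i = Random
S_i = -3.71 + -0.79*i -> [-3.71, -4.5, -5.29, -6.08, -6.87]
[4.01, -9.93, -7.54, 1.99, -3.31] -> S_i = Random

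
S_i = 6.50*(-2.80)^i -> [6.5, -18.2, 50.96, -142.69, 399.53]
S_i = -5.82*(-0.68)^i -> [-5.82, 3.96, -2.69, 1.83, -1.24]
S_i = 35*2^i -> [35, 70, 140, 280, 560]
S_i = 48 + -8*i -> [48, 40, 32, 24, 16]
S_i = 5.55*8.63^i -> [5.55, 47.9, 413.35, 3567.18, 30784.79]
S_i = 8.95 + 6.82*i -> [8.95, 15.77, 22.59, 29.41, 36.23]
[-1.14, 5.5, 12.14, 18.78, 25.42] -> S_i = -1.14 + 6.64*i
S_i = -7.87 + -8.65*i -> [-7.87, -16.52, -25.17, -33.82, -42.47]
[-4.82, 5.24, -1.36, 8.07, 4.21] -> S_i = Random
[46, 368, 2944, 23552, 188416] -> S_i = 46*8^i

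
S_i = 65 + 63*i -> [65, 128, 191, 254, 317]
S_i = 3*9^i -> [3, 27, 243, 2187, 19683]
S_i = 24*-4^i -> [24, -96, 384, -1536, 6144]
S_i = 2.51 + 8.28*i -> [2.51, 10.79, 19.07, 27.35, 35.63]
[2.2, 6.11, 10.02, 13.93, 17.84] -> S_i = 2.20 + 3.91*i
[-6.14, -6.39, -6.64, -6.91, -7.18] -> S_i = -6.14*1.04^i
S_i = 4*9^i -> [4, 36, 324, 2916, 26244]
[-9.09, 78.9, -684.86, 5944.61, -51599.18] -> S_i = -9.09*(-8.68)^i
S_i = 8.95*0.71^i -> [8.95, 6.35, 4.51, 3.2, 2.27]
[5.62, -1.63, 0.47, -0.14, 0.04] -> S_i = 5.62*(-0.29)^i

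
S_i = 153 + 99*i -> [153, 252, 351, 450, 549]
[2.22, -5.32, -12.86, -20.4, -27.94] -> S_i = 2.22 + -7.54*i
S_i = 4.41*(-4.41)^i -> [4.41, -19.45, 85.77, -378.23, 1667.99]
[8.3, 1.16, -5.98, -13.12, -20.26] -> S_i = 8.30 + -7.14*i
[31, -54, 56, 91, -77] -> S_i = Random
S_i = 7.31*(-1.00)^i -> [7.31, -7.31, 7.31, -7.31, 7.31]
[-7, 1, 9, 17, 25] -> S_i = -7 + 8*i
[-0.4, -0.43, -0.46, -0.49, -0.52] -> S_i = -0.40*1.07^i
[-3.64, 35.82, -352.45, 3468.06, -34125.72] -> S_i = -3.64*(-9.84)^i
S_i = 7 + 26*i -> [7, 33, 59, 85, 111]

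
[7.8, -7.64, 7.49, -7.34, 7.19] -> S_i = 7.80*(-0.98)^i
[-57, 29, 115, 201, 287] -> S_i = -57 + 86*i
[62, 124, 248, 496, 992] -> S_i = 62*2^i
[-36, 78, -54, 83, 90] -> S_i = Random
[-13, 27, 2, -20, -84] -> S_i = Random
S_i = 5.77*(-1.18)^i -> [5.77, -6.81, 8.03, -9.48, 11.19]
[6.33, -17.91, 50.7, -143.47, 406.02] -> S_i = 6.33*(-2.83)^i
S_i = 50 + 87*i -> [50, 137, 224, 311, 398]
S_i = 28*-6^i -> [28, -168, 1008, -6048, 36288]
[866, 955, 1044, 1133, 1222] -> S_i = 866 + 89*i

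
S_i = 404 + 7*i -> [404, 411, 418, 425, 432]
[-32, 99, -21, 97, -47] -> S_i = Random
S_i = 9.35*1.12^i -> [9.35, 10.47, 11.73, 13.14, 14.71]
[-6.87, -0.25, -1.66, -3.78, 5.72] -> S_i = Random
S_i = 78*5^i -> [78, 390, 1950, 9750, 48750]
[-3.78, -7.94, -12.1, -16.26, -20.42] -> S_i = -3.78 + -4.16*i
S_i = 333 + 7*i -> [333, 340, 347, 354, 361]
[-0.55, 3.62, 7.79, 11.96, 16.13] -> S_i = -0.55 + 4.17*i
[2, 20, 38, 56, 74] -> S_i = 2 + 18*i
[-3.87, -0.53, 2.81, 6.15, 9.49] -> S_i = -3.87 + 3.34*i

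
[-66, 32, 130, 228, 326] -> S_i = -66 + 98*i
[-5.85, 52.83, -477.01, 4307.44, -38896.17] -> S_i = -5.85*(-9.03)^i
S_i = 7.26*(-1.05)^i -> [7.26, -7.62, 8.0, -8.4, 8.82]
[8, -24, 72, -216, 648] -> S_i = 8*-3^i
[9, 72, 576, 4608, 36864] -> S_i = 9*8^i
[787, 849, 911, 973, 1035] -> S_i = 787 + 62*i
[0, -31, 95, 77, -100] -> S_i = Random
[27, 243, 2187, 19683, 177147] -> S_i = 27*9^i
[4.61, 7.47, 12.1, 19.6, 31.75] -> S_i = 4.61*1.62^i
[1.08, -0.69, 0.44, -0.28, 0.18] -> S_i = 1.08*(-0.64)^i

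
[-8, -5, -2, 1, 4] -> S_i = -8 + 3*i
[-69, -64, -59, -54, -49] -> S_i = -69 + 5*i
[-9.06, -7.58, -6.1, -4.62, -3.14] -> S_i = -9.06 + 1.48*i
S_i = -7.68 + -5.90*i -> [-7.68, -13.58, -19.48, -25.38, -31.28]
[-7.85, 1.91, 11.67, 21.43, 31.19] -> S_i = -7.85 + 9.76*i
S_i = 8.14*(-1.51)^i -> [8.14, -12.29, 18.56, -28.03, 42.32]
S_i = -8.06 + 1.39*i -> [-8.06, -6.67, -5.28, -3.89, -2.5]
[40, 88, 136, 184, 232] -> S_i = 40 + 48*i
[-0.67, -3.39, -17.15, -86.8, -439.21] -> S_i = -0.67*5.06^i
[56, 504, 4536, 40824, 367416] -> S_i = 56*9^i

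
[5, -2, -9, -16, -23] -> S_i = 5 + -7*i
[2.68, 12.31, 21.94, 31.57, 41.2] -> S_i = 2.68 + 9.63*i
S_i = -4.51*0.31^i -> [-4.51, -1.4, -0.43, -0.13, -0.04]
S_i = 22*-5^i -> [22, -110, 550, -2750, 13750]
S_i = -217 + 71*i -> [-217, -146, -75, -4, 67]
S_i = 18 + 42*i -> [18, 60, 102, 144, 186]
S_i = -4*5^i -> [-4, -20, -100, -500, -2500]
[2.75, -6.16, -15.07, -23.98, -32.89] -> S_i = 2.75 + -8.91*i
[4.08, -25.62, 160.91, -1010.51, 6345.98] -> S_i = 4.08*(-6.28)^i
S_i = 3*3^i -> [3, 9, 27, 81, 243]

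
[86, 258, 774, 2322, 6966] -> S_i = 86*3^i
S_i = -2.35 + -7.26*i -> [-2.35, -9.61, -16.87, -24.13, -31.39]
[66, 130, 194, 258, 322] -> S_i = 66 + 64*i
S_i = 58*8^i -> [58, 464, 3712, 29696, 237568]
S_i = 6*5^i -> [6, 30, 150, 750, 3750]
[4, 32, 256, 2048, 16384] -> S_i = 4*8^i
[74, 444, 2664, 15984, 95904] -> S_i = 74*6^i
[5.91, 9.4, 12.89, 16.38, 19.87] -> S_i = 5.91 + 3.49*i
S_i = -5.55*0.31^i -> [-5.55, -1.72, -0.53, -0.17, -0.05]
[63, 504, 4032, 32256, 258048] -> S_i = 63*8^i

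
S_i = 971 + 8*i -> [971, 979, 987, 995, 1003]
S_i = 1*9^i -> [1, 9, 81, 729, 6561]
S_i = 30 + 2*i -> [30, 32, 34, 36, 38]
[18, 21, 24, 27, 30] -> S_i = 18 + 3*i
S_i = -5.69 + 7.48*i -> [-5.69, 1.79, 9.27, 16.75, 24.23]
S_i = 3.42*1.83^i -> [3.42, 6.26, 11.45, 20.96, 38.36]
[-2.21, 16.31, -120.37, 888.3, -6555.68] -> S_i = -2.21*(-7.38)^i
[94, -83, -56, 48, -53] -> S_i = Random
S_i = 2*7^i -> [2, 14, 98, 686, 4802]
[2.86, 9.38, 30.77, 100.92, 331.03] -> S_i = 2.86*3.28^i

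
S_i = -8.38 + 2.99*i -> [-8.38, -5.39, -2.4, 0.59, 3.58]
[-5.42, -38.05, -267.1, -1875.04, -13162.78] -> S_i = -5.42*7.02^i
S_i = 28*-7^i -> [28, -196, 1372, -9604, 67228]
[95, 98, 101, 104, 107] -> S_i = 95 + 3*i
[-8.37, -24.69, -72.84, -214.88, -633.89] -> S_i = -8.37*2.95^i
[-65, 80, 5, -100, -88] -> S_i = Random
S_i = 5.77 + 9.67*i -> [5.77, 15.44, 25.11, 34.78, 44.45]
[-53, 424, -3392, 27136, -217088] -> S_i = -53*-8^i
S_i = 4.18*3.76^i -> [4.18, 15.72, 59.1, 222.2, 835.46]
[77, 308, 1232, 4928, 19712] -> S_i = 77*4^i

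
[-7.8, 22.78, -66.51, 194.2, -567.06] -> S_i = -7.80*(-2.92)^i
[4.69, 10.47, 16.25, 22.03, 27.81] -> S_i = 4.69 + 5.78*i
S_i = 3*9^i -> [3, 27, 243, 2187, 19683]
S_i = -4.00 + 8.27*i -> [-4.0, 4.27, 12.54, 20.81, 29.08]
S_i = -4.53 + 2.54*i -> [-4.53, -1.99, 0.55, 3.09, 5.63]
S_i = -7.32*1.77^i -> [-7.32, -12.96, -22.93, -40.59, -71.85]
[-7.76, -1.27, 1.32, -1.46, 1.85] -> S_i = Random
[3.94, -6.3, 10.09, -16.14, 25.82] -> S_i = 3.94*(-1.60)^i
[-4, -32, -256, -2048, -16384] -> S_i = -4*8^i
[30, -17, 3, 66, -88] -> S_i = Random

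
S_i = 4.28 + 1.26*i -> [4.28, 5.54, 6.8, 8.06, 9.32]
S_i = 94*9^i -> [94, 846, 7614, 68526, 616734]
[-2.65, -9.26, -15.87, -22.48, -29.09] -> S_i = -2.65 + -6.61*i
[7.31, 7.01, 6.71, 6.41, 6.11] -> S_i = 7.31 + -0.30*i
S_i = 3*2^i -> [3, 6, 12, 24, 48]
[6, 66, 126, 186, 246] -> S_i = 6 + 60*i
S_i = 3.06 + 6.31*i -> [3.06, 9.37, 15.68, 21.99, 28.3]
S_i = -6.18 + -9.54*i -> [-6.18, -15.72, -25.26, -34.8, -44.34]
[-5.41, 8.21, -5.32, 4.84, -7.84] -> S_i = Random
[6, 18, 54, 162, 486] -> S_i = 6*3^i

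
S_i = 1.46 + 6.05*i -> [1.46, 7.51, 13.56, 19.61, 25.66]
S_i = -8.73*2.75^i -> [-8.73, -24.01, -66.02, -181.56, -499.28]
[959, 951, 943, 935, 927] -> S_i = 959 + -8*i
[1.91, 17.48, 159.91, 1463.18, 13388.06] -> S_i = 1.91*9.15^i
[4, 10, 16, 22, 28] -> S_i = 4 + 6*i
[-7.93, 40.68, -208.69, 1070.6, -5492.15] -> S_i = -7.93*(-5.13)^i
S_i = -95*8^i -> [-95, -760, -6080, -48640, -389120]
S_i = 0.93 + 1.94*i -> [0.93, 2.87, 4.81, 6.75, 8.69]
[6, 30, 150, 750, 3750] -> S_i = 6*5^i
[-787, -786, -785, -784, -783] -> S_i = -787 + 1*i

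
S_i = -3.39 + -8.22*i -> [-3.39, -11.61, -19.83, -28.05, -36.27]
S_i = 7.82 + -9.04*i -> [7.82, -1.22, -10.26, -19.3, -28.34]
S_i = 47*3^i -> [47, 141, 423, 1269, 3807]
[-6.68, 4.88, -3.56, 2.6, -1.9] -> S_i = -6.68*(-0.73)^i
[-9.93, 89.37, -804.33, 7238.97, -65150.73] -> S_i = -9.93*(-9.00)^i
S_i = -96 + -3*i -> [-96, -99, -102, -105, -108]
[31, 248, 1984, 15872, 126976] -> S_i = 31*8^i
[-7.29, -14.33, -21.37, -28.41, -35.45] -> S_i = -7.29 + -7.04*i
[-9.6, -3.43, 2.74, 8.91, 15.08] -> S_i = -9.60 + 6.17*i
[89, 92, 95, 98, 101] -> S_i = 89 + 3*i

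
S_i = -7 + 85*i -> [-7, 78, 163, 248, 333]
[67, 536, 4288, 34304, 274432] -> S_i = 67*8^i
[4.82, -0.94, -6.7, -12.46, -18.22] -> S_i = 4.82 + -5.76*i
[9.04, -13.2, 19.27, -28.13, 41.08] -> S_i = 9.04*(-1.46)^i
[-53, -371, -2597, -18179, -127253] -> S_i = -53*7^i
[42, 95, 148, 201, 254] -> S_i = 42 + 53*i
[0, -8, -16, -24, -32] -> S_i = 0 + -8*i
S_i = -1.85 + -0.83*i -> [-1.85, -2.68, -3.51, -4.34, -5.17]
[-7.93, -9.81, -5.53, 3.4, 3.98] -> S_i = Random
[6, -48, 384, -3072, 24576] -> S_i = 6*-8^i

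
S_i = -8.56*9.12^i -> [-8.56, -78.07, -711.97, -6493.19, -59217.92]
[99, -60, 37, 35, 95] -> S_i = Random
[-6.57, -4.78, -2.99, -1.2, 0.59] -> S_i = -6.57 + 1.79*i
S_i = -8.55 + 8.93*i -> [-8.55, 0.38, 9.31, 18.24, 27.17]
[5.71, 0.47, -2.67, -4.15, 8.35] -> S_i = Random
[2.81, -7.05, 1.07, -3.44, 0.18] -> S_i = Random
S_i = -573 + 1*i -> [-573, -572, -571, -570, -569]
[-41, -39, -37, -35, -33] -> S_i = -41 + 2*i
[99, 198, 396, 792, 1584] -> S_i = 99*2^i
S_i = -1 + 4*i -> [-1, 3, 7, 11, 15]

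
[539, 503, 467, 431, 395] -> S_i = 539 + -36*i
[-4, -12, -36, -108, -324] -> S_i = -4*3^i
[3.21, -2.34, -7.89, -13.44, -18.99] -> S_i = 3.21 + -5.55*i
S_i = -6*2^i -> [-6, -12, -24, -48, -96]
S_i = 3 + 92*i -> [3, 95, 187, 279, 371]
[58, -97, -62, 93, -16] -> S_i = Random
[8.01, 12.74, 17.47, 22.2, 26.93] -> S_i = 8.01 + 4.73*i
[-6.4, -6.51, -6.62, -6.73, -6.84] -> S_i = -6.40 + -0.11*i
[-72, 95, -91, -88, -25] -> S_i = Random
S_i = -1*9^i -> [-1, -9, -81, -729, -6561]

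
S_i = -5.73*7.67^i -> [-5.73, -43.95, -337.09, -2585.48, -19830.61]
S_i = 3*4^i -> [3, 12, 48, 192, 768]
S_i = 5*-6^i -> [5, -30, 180, -1080, 6480]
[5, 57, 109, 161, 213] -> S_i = 5 + 52*i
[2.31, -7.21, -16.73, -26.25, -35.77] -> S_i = 2.31 + -9.52*i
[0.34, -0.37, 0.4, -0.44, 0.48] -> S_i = 0.34*(-1.09)^i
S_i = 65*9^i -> [65, 585, 5265, 47385, 426465]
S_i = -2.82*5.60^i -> [-2.82, -15.79, -88.44, -495.24, -2773.33]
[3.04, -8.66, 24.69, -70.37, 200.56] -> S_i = 3.04*(-2.85)^i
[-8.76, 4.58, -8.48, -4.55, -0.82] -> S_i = Random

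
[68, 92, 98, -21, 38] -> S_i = Random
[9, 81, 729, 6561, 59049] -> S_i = 9*9^i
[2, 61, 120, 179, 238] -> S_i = 2 + 59*i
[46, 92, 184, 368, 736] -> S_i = 46*2^i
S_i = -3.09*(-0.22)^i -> [-3.09, 0.68, -0.15, 0.03, -0.01]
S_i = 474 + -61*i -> [474, 413, 352, 291, 230]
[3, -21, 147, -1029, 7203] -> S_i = 3*-7^i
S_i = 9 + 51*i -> [9, 60, 111, 162, 213]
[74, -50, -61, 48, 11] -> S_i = Random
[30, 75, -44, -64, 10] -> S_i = Random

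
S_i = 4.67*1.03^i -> [4.67, 4.81, 4.95, 5.1, 5.26]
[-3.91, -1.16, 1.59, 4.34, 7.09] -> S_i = -3.91 + 2.75*i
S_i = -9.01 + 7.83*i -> [-9.01, -1.18, 6.65, 14.48, 22.31]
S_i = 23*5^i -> [23, 115, 575, 2875, 14375]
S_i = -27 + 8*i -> [-27, -19, -11, -3, 5]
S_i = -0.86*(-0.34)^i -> [-0.86, 0.29, -0.1, 0.03, -0.01]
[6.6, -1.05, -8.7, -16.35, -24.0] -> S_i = 6.60 + -7.65*i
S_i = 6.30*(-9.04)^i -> [6.3, -56.95, 514.85, -4654.21, 42074.05]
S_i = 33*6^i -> [33, 198, 1188, 7128, 42768]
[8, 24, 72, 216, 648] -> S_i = 8*3^i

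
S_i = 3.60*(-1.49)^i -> [3.6, -5.36, 7.99, -11.91, 17.74]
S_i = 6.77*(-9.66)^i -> [6.77, -65.4, 631.75, -6102.67, 58951.81]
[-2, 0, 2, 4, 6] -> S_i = -2 + 2*i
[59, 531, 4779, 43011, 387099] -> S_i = 59*9^i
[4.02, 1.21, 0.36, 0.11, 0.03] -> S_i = 4.02*0.30^i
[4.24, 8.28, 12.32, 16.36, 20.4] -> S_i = 4.24 + 4.04*i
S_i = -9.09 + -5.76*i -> [-9.09, -14.85, -20.61, -26.37, -32.13]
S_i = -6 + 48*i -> [-6, 42, 90, 138, 186]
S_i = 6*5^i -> [6, 30, 150, 750, 3750]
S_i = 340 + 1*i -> [340, 341, 342, 343, 344]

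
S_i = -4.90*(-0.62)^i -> [-4.9, 3.04, -1.88, 1.17, -0.72]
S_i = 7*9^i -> [7, 63, 567, 5103, 45927]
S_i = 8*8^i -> [8, 64, 512, 4096, 32768]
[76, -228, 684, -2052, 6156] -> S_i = 76*-3^i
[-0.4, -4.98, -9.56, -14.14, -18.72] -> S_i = -0.40 + -4.58*i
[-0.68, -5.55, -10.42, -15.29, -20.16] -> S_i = -0.68 + -4.87*i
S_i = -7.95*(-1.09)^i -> [-7.95, 8.67, -9.45, 10.3, -11.22]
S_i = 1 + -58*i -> [1, -57, -115, -173, -231]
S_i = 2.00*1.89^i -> [2.0, 3.78, 7.14, 13.5, 25.52]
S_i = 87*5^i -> [87, 435, 2175, 10875, 54375]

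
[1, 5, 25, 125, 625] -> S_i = 1*5^i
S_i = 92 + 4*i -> [92, 96, 100, 104, 108]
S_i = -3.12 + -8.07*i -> [-3.12, -11.19, -19.26, -27.33, -35.4]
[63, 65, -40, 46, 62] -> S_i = Random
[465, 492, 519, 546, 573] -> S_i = 465 + 27*i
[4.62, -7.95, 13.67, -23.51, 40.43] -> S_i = 4.62*(-1.72)^i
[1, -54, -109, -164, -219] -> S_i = 1 + -55*i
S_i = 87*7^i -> [87, 609, 4263, 29841, 208887]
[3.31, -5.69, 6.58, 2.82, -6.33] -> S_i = Random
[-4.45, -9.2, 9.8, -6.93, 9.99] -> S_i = Random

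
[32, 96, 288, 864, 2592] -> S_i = 32*3^i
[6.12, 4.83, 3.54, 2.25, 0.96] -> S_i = 6.12 + -1.29*i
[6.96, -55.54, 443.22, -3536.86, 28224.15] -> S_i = 6.96*(-7.98)^i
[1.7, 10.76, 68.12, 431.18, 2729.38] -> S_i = 1.70*6.33^i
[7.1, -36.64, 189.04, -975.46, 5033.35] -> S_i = 7.10*(-5.16)^i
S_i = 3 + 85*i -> [3, 88, 173, 258, 343]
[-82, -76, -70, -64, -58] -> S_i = -82 + 6*i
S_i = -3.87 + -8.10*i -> [-3.87, -11.97, -20.07, -28.17, -36.27]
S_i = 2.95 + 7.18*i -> [2.95, 10.13, 17.31, 24.49, 31.67]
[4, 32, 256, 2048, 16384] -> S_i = 4*8^i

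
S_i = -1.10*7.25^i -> [-1.1, -7.98, -57.82, -419.19, -3039.1]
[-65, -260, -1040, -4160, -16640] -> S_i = -65*4^i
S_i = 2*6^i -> [2, 12, 72, 432, 2592]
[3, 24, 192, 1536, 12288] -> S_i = 3*8^i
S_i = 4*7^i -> [4, 28, 196, 1372, 9604]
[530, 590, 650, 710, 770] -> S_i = 530 + 60*i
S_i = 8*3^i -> [8, 24, 72, 216, 648]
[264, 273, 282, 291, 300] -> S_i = 264 + 9*i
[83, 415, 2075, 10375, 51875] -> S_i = 83*5^i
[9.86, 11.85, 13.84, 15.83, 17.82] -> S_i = 9.86 + 1.99*i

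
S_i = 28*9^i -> [28, 252, 2268, 20412, 183708]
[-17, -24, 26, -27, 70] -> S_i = Random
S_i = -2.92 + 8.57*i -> [-2.92, 5.65, 14.22, 22.79, 31.36]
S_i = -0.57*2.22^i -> [-0.57, -1.27, -2.81, -6.24, -13.84]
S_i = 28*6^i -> [28, 168, 1008, 6048, 36288]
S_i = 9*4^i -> [9, 36, 144, 576, 2304]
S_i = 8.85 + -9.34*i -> [8.85, -0.49, -9.83, -19.17, -28.51]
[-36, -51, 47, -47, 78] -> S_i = Random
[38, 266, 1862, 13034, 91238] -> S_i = 38*7^i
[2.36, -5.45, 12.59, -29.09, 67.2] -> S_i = 2.36*(-2.31)^i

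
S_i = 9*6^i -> [9, 54, 324, 1944, 11664]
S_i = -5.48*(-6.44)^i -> [-5.48, 35.29, -227.28, 1463.65, -9425.93]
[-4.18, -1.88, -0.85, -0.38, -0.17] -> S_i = -4.18*0.45^i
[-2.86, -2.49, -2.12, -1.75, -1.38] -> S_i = -2.86 + 0.37*i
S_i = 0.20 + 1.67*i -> [0.2, 1.87, 3.54, 5.21, 6.88]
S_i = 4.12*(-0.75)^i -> [4.12, -3.09, 2.32, -1.74, 1.3]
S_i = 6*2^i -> [6, 12, 24, 48, 96]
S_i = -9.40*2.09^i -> [-9.4, -19.65, -41.06, -85.82, -179.35]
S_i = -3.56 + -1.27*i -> [-3.56, -4.83, -6.1, -7.37, -8.64]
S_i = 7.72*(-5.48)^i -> [7.72, -42.31, 231.83, -1270.45, 6962.09]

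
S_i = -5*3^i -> [-5, -15, -45, -135, -405]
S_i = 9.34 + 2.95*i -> [9.34, 12.29, 15.24, 18.19, 21.14]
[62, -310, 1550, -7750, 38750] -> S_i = 62*-5^i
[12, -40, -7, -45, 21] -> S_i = Random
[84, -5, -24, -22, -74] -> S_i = Random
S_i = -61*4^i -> [-61, -244, -976, -3904, -15616]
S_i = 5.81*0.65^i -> [5.81, 3.78, 2.45, 1.6, 1.04]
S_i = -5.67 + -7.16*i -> [-5.67, -12.83, -19.99, -27.15, -34.31]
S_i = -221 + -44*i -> [-221, -265, -309, -353, -397]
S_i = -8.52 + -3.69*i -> [-8.52, -12.21, -15.9, -19.59, -23.28]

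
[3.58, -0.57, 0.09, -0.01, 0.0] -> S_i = 3.58*(-0.16)^i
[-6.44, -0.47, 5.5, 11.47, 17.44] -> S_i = -6.44 + 5.97*i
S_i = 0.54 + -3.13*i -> [0.54, -2.59, -5.72, -8.85, -11.98]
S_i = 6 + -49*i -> [6, -43, -92, -141, -190]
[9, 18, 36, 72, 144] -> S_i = 9*2^i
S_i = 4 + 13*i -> [4, 17, 30, 43, 56]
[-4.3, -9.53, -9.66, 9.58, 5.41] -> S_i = Random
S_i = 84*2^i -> [84, 168, 336, 672, 1344]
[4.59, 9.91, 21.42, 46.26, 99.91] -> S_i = 4.59*2.16^i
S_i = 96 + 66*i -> [96, 162, 228, 294, 360]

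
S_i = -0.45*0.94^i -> [-0.45, -0.42, -0.4, -0.37, -0.35]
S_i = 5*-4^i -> [5, -20, 80, -320, 1280]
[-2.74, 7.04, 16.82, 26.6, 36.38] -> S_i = -2.74 + 9.78*i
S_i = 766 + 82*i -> [766, 848, 930, 1012, 1094]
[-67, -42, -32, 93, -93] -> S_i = Random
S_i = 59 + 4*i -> [59, 63, 67, 71, 75]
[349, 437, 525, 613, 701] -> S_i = 349 + 88*i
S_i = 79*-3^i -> [79, -237, 711, -2133, 6399]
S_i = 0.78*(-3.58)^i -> [0.78, -2.79, 10.0, -35.79, 128.12]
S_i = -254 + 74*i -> [-254, -180, -106, -32, 42]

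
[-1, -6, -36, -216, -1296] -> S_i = -1*6^i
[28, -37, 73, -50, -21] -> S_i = Random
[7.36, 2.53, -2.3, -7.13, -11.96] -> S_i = 7.36 + -4.83*i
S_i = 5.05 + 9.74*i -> [5.05, 14.79, 24.53, 34.27, 44.01]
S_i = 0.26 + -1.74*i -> [0.26, -1.48, -3.22, -4.96, -6.7]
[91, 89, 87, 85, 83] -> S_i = 91 + -2*i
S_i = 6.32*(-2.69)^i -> [6.32, -17.0, 45.73, -123.02, 330.92]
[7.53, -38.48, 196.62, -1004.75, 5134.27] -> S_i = 7.53*(-5.11)^i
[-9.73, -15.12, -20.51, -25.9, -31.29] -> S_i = -9.73 + -5.39*i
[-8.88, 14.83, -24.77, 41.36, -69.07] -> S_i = -8.88*(-1.67)^i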